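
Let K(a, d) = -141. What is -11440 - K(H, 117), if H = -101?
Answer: -11299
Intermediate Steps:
-11440 - K(H, 117) = -11440 - 1*(-141) = -11440 + 141 = -11299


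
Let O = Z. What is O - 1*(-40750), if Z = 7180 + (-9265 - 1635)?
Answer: 37030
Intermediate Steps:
Z = -3720 (Z = 7180 - 10900 = -3720)
O = -3720
O - 1*(-40750) = -3720 - 1*(-40750) = -3720 + 40750 = 37030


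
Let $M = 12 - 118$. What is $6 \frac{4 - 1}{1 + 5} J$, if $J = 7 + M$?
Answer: $-297$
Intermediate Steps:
$M = -106$
$J = -99$ ($J = 7 - 106 = -99$)
$6 \frac{4 - 1}{1 + 5} J = 6 \frac{4 - 1}{1 + 5} \left(-99\right) = 6 \cdot \frac{3}{6} \left(-99\right) = 6 \cdot 3 \cdot \frac{1}{6} \left(-99\right) = 6 \cdot \frac{1}{2} \left(-99\right) = 3 \left(-99\right) = -297$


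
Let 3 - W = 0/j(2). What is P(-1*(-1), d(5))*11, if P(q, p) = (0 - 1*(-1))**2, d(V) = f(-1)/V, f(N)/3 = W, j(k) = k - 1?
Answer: 11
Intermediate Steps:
j(k) = -1 + k
W = 3 (W = 3 - 0/(-1 + 2) = 3 - 0/1 = 3 - 0 = 3 - 1*0 = 3 + 0 = 3)
f(N) = 9 (f(N) = 3*3 = 9)
d(V) = 9/V
P(q, p) = 1 (P(q, p) = (0 + 1)**2 = 1**2 = 1)
P(-1*(-1), d(5))*11 = 1*11 = 11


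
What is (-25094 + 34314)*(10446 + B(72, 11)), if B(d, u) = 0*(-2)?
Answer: 96312120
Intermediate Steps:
B(d, u) = 0
(-25094 + 34314)*(10446 + B(72, 11)) = (-25094 + 34314)*(10446 + 0) = 9220*10446 = 96312120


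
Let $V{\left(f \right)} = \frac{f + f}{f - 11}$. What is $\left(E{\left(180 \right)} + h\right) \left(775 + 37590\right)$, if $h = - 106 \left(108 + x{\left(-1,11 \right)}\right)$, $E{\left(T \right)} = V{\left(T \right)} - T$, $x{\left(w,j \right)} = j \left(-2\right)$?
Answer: $- \frac{60258524360}{169} \approx -3.5656 \cdot 10^{8}$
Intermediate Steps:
$V{\left(f \right)} = \frac{2 f}{-11 + f}$
$x{\left(w,j \right)} = - 2 j$
$E{\left(T \right)} = - T + \frac{2 T}{-11 + T}$ ($E{\left(T \right)} = \frac{2 T}{-11 + T} - T = - T + \frac{2 T}{-11 + T}$)
$h = -9116$ ($h = - 106 \left(108 - 22\right) = \left(-106\right) 86 = -9116$)
$\left(E{\left(180 \right)} + h\right) \left(775 + 37590\right) = \left(\frac{180 \left(13 - 180\right)}{-11 + 180} - 9116\right) \left(775 + 37590\right) = \left(\frac{180 \left(13 - 180\right)}{169} - 9116\right) 38365 = \left(180 \cdot \frac{1}{169} \left(-167\right) - 9116\right) 38365 = \left(- \frac{30060}{169} - 9116\right) 38365 = \left(- \frac{1570664}{169}\right) 38365 = - \frac{60258524360}{169}$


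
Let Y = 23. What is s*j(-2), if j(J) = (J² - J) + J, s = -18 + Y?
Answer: 20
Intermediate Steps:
s = 5 (s = -18 + 23 = 5)
j(J) = J²
s*j(-2) = 5*(-2)² = 5*4 = 20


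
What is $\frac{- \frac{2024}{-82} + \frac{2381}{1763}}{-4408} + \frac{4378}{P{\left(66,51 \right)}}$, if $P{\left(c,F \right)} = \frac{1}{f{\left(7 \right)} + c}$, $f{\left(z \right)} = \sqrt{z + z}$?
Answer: $\frac{2245502702295}{7771304} + 4378 \sqrt{14} \approx 3.0533 \cdot 10^{5}$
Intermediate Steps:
$f{\left(z \right)} = \sqrt{2} \sqrt{z}$ ($f{\left(z \right)} = \sqrt{2 z} = \sqrt{2} \sqrt{z}$)
$P{\left(c,F \right)} = \frac{1}{c + \sqrt{14}}$ ($P{\left(c,F \right)} = \frac{1}{\sqrt{2} \sqrt{7} + c} = \frac{1}{\sqrt{14} + c} = \frac{1}{c + \sqrt{14}}$)
$\frac{- \frac{2024}{-82} + \frac{2381}{1763}}{-4408} + \frac{4378}{P{\left(66,51 \right)}} = \frac{- \frac{2024}{-82} + \frac{2381}{1763}}{-4408} + \frac{4378}{\frac{1}{66 + \sqrt{14}}} = \left(\left(-2024\right) \left(- \frac{1}{82}\right) + 2381 \cdot \frac{1}{1763}\right) \left(- \frac{1}{4408}\right) + 4378 \left(66 + \sqrt{14}\right) = \left(\frac{1012}{41} + \frac{2381}{1763}\right) \left(- \frac{1}{4408}\right) + \left(288948 + 4378 \sqrt{14}\right) = \frac{45897}{1763} \left(- \frac{1}{4408}\right) + \left(288948 + 4378 \sqrt{14}\right) = - \frac{45897}{7771304} + \left(288948 + 4378 \sqrt{14}\right) = \frac{2245502702295}{7771304} + 4378 \sqrt{14}$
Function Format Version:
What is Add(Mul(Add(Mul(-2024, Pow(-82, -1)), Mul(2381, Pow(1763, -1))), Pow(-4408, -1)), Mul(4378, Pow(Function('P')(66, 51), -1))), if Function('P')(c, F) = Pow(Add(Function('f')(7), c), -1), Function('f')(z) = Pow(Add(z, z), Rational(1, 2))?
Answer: Add(Rational(2245502702295, 7771304), Mul(4378, Pow(14, Rational(1, 2)))) ≈ 3.0533e+5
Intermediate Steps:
Function('f')(z) = Mul(Pow(2, Rational(1, 2)), Pow(z, Rational(1, 2))) (Function('f')(z) = Pow(Mul(2, z), Rational(1, 2)) = Mul(Pow(2, Rational(1, 2)), Pow(z, Rational(1, 2))))
Function('P')(c, F) = Pow(Add(c, Pow(14, Rational(1, 2))), -1) (Function('P')(c, F) = Pow(Add(Mul(Pow(2, Rational(1, 2)), Pow(7, Rational(1, 2))), c), -1) = Pow(Add(Pow(14, Rational(1, 2)), c), -1) = Pow(Add(c, Pow(14, Rational(1, 2))), -1))
Add(Mul(Add(Mul(-2024, Pow(-82, -1)), Mul(2381, Pow(1763, -1))), Pow(-4408, -1)), Mul(4378, Pow(Function('P')(66, 51), -1))) = Add(Mul(Add(Mul(-2024, Pow(-82, -1)), Mul(2381, Pow(1763, -1))), Pow(-4408, -1)), Mul(4378, Pow(Pow(Add(66, Pow(14, Rational(1, 2))), -1), -1))) = Add(Mul(Add(Mul(-2024, Rational(-1, 82)), Mul(2381, Rational(1, 1763))), Rational(-1, 4408)), Mul(4378, Add(66, Pow(14, Rational(1, 2))))) = Add(Mul(Add(Rational(1012, 41), Rational(2381, 1763)), Rational(-1, 4408)), Add(288948, Mul(4378, Pow(14, Rational(1, 2))))) = Add(Mul(Rational(45897, 1763), Rational(-1, 4408)), Add(288948, Mul(4378, Pow(14, Rational(1, 2))))) = Add(Rational(-45897, 7771304), Add(288948, Mul(4378, Pow(14, Rational(1, 2))))) = Add(Rational(2245502702295, 7771304), Mul(4378, Pow(14, Rational(1, 2))))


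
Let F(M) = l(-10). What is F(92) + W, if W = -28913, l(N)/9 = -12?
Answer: -29021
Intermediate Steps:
l(N) = -108 (l(N) = 9*(-12) = -108)
F(M) = -108
F(92) + W = -108 - 28913 = -29021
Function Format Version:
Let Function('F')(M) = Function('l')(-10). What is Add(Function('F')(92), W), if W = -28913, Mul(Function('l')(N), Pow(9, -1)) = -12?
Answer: -29021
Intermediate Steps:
Function('l')(N) = -108 (Function('l')(N) = Mul(9, -12) = -108)
Function('F')(M) = -108
Add(Function('F')(92), W) = Add(-108, -28913) = -29021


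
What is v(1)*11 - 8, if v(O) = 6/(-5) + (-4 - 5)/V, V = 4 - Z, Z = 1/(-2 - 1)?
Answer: -2863/65 ≈ -44.046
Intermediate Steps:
Z = -⅓ (Z = 1/(-3) = -⅓ ≈ -0.33333)
V = 13/3 (V = 4 - 1*(-⅓) = 4 + ⅓ = 13/3 ≈ 4.3333)
v(O) = -213/65 (v(O) = 6/(-5) + (-4 - 5)/(13/3) = 6*(-⅕) - 9*3/13 = -6/5 - 27/13 = -213/65)
v(1)*11 - 8 = -213/65*11 - 8 = -2343/65 - 8 = -2863/65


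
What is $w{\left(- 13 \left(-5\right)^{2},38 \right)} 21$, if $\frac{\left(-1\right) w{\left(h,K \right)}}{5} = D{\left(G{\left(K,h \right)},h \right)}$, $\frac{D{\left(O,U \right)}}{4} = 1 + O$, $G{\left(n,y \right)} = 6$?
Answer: $-2940$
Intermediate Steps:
$D{\left(O,U \right)} = 4 + 4 O$ ($D{\left(O,U \right)} = 4 \left(1 + O\right) = 4 + 4 O$)
$w{\left(h,K \right)} = -140$ ($w{\left(h,K \right)} = - 5 \left(4 + 4 \cdot 6\right) = - 5 \left(4 + 24\right) = \left(-5\right) 28 = -140$)
$w{\left(- 13 \left(-5\right)^{2},38 \right)} 21 = \left(-140\right) 21 = -2940$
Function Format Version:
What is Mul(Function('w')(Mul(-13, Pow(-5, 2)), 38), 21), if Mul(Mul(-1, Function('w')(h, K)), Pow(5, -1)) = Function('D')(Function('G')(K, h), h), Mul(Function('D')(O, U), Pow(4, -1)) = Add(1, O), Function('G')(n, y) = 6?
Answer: -2940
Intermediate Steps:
Function('D')(O, U) = Add(4, Mul(4, O)) (Function('D')(O, U) = Mul(4, Add(1, O)) = Add(4, Mul(4, O)))
Function('w')(h, K) = -140 (Function('w')(h, K) = Mul(-5, Add(4, Mul(4, 6))) = Mul(-5, Add(4, 24)) = Mul(-5, 28) = -140)
Mul(Function('w')(Mul(-13, Pow(-5, 2)), 38), 21) = Mul(-140, 21) = -2940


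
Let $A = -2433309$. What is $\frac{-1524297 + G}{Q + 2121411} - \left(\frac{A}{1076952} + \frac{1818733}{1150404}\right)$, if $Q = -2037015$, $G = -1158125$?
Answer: $- \frac{22586038122868199}{726116158881672} \approx -31.105$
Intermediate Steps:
$\frac{-1524297 + G}{Q + 2121411} - \left(\frac{A}{1076952} + \frac{1818733}{1150404}\right) = \frac{-1524297 - 1158125}{-2037015 + 2121411} - \left(- \frac{2433309}{1076952} + \frac{1818733}{1150404}\right) = - \frac{2682422}{84396} - \left(\left(-2433309\right) \frac{1}{1076952} + 1818733 \cdot \frac{1}{1150404}\right) = \left(-2682422\right) \frac{1}{84396} - \left(- \frac{811103}{358984} + \frac{1818733}{1150404}\right) = - \frac{1341211}{42198} - - \frac{70050022085}{103244157384} = - \frac{1341211}{42198} + \frac{70050022085}{103244157384} = - \frac{22586038122868199}{726116158881672}$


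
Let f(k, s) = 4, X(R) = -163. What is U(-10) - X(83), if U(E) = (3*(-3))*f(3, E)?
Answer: 127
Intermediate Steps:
U(E) = -36 (U(E) = (3*(-3))*4 = -9*4 = -36)
U(-10) - X(83) = -36 - 1*(-163) = -36 + 163 = 127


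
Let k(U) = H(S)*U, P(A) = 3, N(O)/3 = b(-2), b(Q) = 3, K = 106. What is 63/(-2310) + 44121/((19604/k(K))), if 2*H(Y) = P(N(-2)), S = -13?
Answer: 385808739/1078220 ≈ 357.82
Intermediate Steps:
N(O) = 9 (N(O) = 3*3 = 9)
H(Y) = 3/2 (H(Y) = (½)*3 = 3/2)
k(U) = 3*U/2
63/(-2310) + 44121/((19604/k(K))) = 63/(-2310) + 44121/((19604/(((3/2)*106)))) = 63*(-1/2310) + 44121/((19604/159)) = -3/110 + 44121/((19604*(1/159))) = -3/110 + 44121/(19604/159) = -3/110 + 44121*(159/19604) = -3/110 + 7015239/19604 = 385808739/1078220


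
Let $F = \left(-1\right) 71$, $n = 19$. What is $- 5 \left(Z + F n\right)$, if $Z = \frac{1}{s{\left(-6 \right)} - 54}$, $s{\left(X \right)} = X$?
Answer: $\frac{80941}{12} \approx 6745.1$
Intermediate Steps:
$Z = - \frac{1}{60}$ ($Z = \frac{1}{-6 - 54} = \frac{1}{-60} = - \frac{1}{60} \approx -0.016667$)
$F = -71$
$- 5 \left(Z + F n\right) = - 5 \left(- \frac{1}{60} - 1349\right) = \left(-5\right) \left(- \frac{80941}{60}\right) = \frac{80941}{12}$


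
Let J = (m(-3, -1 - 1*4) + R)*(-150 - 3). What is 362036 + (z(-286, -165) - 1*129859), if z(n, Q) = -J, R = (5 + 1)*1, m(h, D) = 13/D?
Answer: 1163486/5 ≈ 2.3270e+5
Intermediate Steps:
R = 6 (R = 6*1 = 6)
J = -2601/5 (J = (13/(-1 - 1*4) + 6)*(-150 - 3) = (13/(-1 - 4) + 6)*(-153) = (13/(-5) + 6)*(-153) = (13*(-⅕) + 6)*(-153) = (-13/5 + 6)*(-153) = (17/5)*(-153) = -2601/5 ≈ -520.20)
z(n, Q) = 2601/5 (z(n, Q) = -1*(-2601/5) = 2601/5)
362036 + (z(-286, -165) - 1*129859) = 362036 + (2601/5 - 1*129859) = 362036 + (2601/5 - 129859) = 362036 - 646694/5 = 1163486/5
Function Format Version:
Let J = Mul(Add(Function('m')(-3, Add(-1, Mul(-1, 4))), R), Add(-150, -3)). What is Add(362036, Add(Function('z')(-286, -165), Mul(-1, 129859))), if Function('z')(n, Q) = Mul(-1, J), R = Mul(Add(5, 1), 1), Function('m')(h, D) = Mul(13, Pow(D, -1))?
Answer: Rational(1163486, 5) ≈ 2.3270e+5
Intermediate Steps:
R = 6 (R = Mul(6, 1) = 6)
J = Rational(-2601, 5) (J = Mul(Add(Mul(13, Pow(Add(-1, Mul(-1, 4)), -1)), 6), Add(-150, -3)) = Mul(Add(Mul(13, Pow(Add(-1, -4), -1)), 6), -153) = Mul(Add(Mul(13, Pow(-5, -1)), 6), -153) = Mul(Add(Mul(13, Rational(-1, 5)), 6), -153) = Mul(Add(Rational(-13, 5), 6), -153) = Mul(Rational(17, 5), -153) = Rational(-2601, 5) ≈ -520.20)
Function('z')(n, Q) = Rational(2601, 5) (Function('z')(n, Q) = Mul(-1, Rational(-2601, 5)) = Rational(2601, 5))
Add(362036, Add(Function('z')(-286, -165), Mul(-1, 129859))) = Add(362036, Add(Rational(2601, 5), Mul(-1, 129859))) = Add(362036, Add(Rational(2601, 5), -129859)) = Add(362036, Rational(-646694, 5)) = Rational(1163486, 5)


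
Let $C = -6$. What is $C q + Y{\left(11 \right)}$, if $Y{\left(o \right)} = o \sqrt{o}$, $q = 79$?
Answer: $-474 + 11 \sqrt{11} \approx -437.52$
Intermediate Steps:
$Y{\left(o \right)} = o^{\frac{3}{2}}$
$C q + Y{\left(11 \right)} = \left(-6\right) 79 + 11^{\frac{3}{2}} = -474 + 11 \sqrt{11}$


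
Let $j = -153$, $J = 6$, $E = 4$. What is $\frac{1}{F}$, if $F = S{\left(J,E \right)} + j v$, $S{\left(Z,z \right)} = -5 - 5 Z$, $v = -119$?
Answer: $\frac{1}{18172} \approx 5.503 \cdot 10^{-5}$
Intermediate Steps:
$F = 18172$ ($F = \left(-5 - 30\right) - -18207 = \left(-5 - 30\right) + 18207 = -35 + 18207 = 18172$)
$\frac{1}{F} = \frac{1}{18172}$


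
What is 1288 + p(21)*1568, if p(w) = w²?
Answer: 692776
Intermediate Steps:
1288 + p(21)*1568 = 1288 + 21²*1568 = 1288 + 441*1568 = 1288 + 691488 = 692776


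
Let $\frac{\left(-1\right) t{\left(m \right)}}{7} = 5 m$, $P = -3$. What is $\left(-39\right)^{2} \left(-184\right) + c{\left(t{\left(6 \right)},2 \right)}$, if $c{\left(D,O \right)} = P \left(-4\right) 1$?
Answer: $-279852$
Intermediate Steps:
$t{\left(m \right)} = - 35 m$ ($t{\left(m \right)} = - 7 \cdot 5 m = - 35 m$)
$c{\left(D,O \right)} = 12$ ($c{\left(D,O \right)} = \left(-3\right) \left(-4\right) 1 = 12 \cdot 1 = 12$)
$\left(-39\right)^{2} \left(-184\right) + c{\left(t{\left(6 \right)},2 \right)} = \left(-39\right)^{2} \left(-184\right) + 12 = 1521 \left(-184\right) + 12 = -279864 + 12 = -279852$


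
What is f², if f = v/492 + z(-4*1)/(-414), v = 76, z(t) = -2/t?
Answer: 27071209/1152466704 ≈ 0.023490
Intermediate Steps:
f = 5203/33948 (f = 76/492 - 2/((-4*1))/(-414) = 76*(1/492) - 2/(-4)*(-1/414) = 19/123 - 2*(-¼)*(-1/414) = 19/123 + (½)*(-1/414) = 19/123 - 1/828 = 5203/33948 ≈ 0.15326)
f² = (5203/33948)² = 27071209/1152466704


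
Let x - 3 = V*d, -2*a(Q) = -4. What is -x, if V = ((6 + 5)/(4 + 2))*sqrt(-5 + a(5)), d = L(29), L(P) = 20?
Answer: -3 - 110*I*sqrt(3)/3 ≈ -3.0 - 63.509*I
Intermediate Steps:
d = 20
a(Q) = 2 (a(Q) = -1/2*(-4) = 2)
V = 11*I*sqrt(3)/6 (V = ((6 + 5)/(4 + 2))*sqrt(-5 + 2) = (11/6)*sqrt(-3) = (11*(1/6))*(I*sqrt(3)) = 11*(I*sqrt(3))/6 = 11*I*sqrt(3)/6 ≈ 3.1754*I)
x = 3 + 110*I*sqrt(3)/3 (x = 3 + (11*I*sqrt(3)/6)*20 = 3 + 110*I*sqrt(3)/3 ≈ 3.0 + 63.509*I)
-x = -(3 + 110*I*sqrt(3)/3) = -3 - 110*I*sqrt(3)/3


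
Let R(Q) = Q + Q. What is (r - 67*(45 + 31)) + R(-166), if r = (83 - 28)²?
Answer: -2399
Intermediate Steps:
R(Q) = 2*Q
r = 3025 (r = 55² = 3025)
(r - 67*(45 + 31)) + R(-166) = (3025 - 67*(45 + 31)) + 2*(-166) = (3025 - 67*76) - 332 = (3025 - 5092) - 332 = -2067 - 332 = -2399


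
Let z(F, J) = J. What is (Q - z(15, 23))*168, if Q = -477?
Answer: -84000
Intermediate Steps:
(Q - z(15, 23))*168 = (-477 - 1*23)*168 = (-477 - 23)*168 = -500*168 = -84000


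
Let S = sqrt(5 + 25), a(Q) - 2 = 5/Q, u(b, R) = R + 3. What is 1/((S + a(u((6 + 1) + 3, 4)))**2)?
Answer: 89719/1229881 - 13034*sqrt(30)/1229881 ≈ 0.014903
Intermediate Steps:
u(b, R) = 3 + R
a(Q) = 2 + 5/Q
S = sqrt(30) ≈ 5.4772
1/((S + a(u((6 + 1) + 3, 4)))**2) = 1/((sqrt(30) + (2 + 5/(3 + 4)))**2) = 1/((sqrt(30) + (2 + 5/7))**2) = 1/((sqrt(30) + 19/7)**2) = 1/((19/7 + sqrt(30))**2) = (19/7 + sqrt(30))**(-2)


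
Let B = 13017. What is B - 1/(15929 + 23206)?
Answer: 509420294/39135 ≈ 13017.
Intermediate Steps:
B - 1/(15929 + 23206) = 13017 - 1/(15929 + 23206) = 13017 - 1/39135 = 509420294/39135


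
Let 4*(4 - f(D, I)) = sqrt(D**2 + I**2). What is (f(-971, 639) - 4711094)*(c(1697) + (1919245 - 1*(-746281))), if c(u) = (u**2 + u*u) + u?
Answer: -39699606366690 - 8426841*sqrt(1351162)/4 ≈ -3.9702e+13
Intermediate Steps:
c(u) = u + 2*u**2 (c(u) = (u**2 + u**2) + u = 2*u**2 + u = u + 2*u**2)
f(D, I) = 4 - sqrt(D**2 + I**2)/4
(f(-971, 639) - 4711094)*(c(1697) + (1919245 - 1*(-746281))) = ((4 - sqrt((-971)**2 + 639**2)/4) - 4711094)*(1697*(1 + 2*1697) + (1919245 - 1*(-746281))) = ((4 - sqrt(942841 + 408321)/4) - 4711094)*(1697*(1 + 3394) + (1919245 + 746281)) = ((4 - sqrt(1351162)/4) - 4711094)*(1697*3395 + 2665526) = (-4711090 - sqrt(1351162)/4)*(5761315 + 2665526) = (-4711090 - sqrt(1351162)/4)*8426841 = -39699606366690 - 8426841*sqrt(1351162)/4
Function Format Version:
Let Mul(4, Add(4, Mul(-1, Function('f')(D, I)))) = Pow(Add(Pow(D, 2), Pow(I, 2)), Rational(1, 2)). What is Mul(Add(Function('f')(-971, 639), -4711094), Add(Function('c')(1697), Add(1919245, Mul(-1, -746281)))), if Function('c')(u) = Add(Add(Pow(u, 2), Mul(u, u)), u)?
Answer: Add(-39699606366690, Mul(Rational(-8426841, 4), Pow(1351162, Rational(1, 2)))) ≈ -3.9702e+13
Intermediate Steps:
Function('c')(u) = Add(u, Mul(2, Pow(u, 2))) (Function('c')(u) = Add(Add(Pow(u, 2), Pow(u, 2)), u) = Add(Mul(2, Pow(u, 2)), u) = Add(u, Mul(2, Pow(u, 2))))
Function('f')(D, I) = Add(4, Mul(Rational(-1, 4), Pow(Add(Pow(D, 2), Pow(I, 2)), Rational(1, 2))))
Mul(Add(Function('f')(-971, 639), -4711094), Add(Function('c')(1697), Add(1919245, Mul(-1, -746281)))) = Mul(Add(Add(4, Mul(Rational(-1, 4), Pow(Add(Pow(-971, 2), Pow(639, 2)), Rational(1, 2)))), -4711094), Add(Mul(1697, Add(1, Mul(2, 1697))), Add(1919245, Mul(-1, -746281)))) = Mul(Add(Add(4, Mul(Rational(-1, 4), Pow(Add(942841, 408321), Rational(1, 2)))), -4711094), Add(Mul(1697, Add(1, 3394)), Add(1919245, 746281))) = Mul(Add(Add(4, Mul(Rational(-1, 4), Pow(1351162, Rational(1, 2)))), -4711094), Add(Mul(1697, 3395), 2665526)) = Mul(Add(-4711090, Mul(Rational(-1, 4), Pow(1351162, Rational(1, 2)))), Add(5761315, 2665526)) = Mul(Add(-4711090, Mul(Rational(-1, 4), Pow(1351162, Rational(1, 2)))), 8426841) = Add(-39699606366690, Mul(Rational(-8426841, 4), Pow(1351162, Rational(1, 2))))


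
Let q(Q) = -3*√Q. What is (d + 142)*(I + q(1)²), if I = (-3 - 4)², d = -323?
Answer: -10498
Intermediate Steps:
I = 49 (I = (-7)² = 49)
(d + 142)*(I + q(1)²) = (-323 + 142)*(49 + (-3*√1)²) = -181*(49 + (-3*1)²) = -181*(49 + (-3)²) = -181*(49 + 9) = -181*58 = -10498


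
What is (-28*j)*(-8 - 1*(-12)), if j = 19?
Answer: -2128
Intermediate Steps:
(-28*j)*(-8 - 1*(-12)) = (-28*19)*(-8 - 1*(-12)) = -532*(-8 + 12) = -532*4 = -2128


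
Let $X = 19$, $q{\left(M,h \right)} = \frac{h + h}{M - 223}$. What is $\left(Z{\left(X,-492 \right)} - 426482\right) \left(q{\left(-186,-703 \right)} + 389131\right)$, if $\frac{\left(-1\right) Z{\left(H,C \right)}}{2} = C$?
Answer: $- \frac{67720553305530}{409} \approx -1.6558 \cdot 10^{11}$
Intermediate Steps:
$q{\left(M,h \right)} = \frac{2 h}{-223 + M}$
$Z{\left(H,C \right)} = - 2 C$
$\left(Z{\left(X,-492 \right)} - 426482\right) \left(q{\left(-186,-703 \right)} + 389131\right) = \left(\left(-2\right) \left(-492\right) - 426482\right) \left(2 \left(-703\right) \frac{1}{-223 - 186} + 389131\right) = \left(984 - 426482\right) \left(2 \left(-703\right) \frac{1}{-409} + 389131\right) = - 425498 \left(2 \left(-703\right) \left(- \frac{1}{409}\right) + 389131\right) = - 425498 \left(\frac{1406}{409} + 389131\right) = \left(-425498\right) \frac{159155985}{409} = - \frac{67720553305530}{409}$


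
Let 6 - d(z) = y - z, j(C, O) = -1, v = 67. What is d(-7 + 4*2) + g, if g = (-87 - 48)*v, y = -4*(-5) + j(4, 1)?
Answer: -9057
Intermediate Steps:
y = 19 (y = -4*(-5) - 1 = 20 - 1 = 19)
g = -9045 (g = (-87 - 48)*67 = -135*67 = -9045)
d(z) = -13 + z (d(z) = 6 - (19 - z) = 6 + (-19 + z) = -13 + z)
d(-7 + 4*2) + g = (-13 + (-7 + 4*2)) - 9045 = (-13 + (-7 + 8)) - 9045 = (-13 + 1) - 9045 = -12 - 9045 = -9057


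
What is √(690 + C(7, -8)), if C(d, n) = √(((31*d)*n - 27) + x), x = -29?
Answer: √(690 + 16*I*√7) ≈ 26.28 + 0.8054*I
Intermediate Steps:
C(d, n) = √(-56 + 31*d*n) (C(d, n) = √(((31*d)*n - 27) - 29) = √((31*d*n - 27) - 29) = √((-27 + 31*d*n) - 29) = √(-56 + 31*d*n))
√(690 + C(7, -8)) = √(690 + √(-56 + 31*7*(-8))) = √(690 + √(-56 - 1736)) = √(690 + √(-1792)) = √(690 + 16*I*√7)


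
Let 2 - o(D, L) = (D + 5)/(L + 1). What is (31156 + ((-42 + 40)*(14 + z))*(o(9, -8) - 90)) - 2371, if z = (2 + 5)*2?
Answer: 33601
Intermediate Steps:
o(D, L) = 2 - (5 + D)/(1 + L) (o(D, L) = 2 - (D + 5)/(L + 1) = 2 - (5 + D)/(1 + L))
z = 14 (z = 7*2 = 14)
(31156 + ((-42 + 40)*(14 + z))*(o(9, -8) - 90)) - 2371 = (31156 + ((-42 + 40)*(14 + 14))*((-3 - 1*9 + 2*(-8))/(1 - 8) - 90)) - 2371 = (31156 + (-2*28)*((-3 - 9 - 16)/(-7) - 90)) - 2371 = (31156 - 56*(-⅐*(-28) - 90)) - 2371 = (31156 - 56*(4 - 90)) - 2371 = (31156 - 56*(-86)) - 2371 = (31156 + 4816) - 2371 = 35972 - 2371 = 33601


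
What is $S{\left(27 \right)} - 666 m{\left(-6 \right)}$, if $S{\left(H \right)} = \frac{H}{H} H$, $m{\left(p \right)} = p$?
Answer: $4023$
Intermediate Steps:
$S{\left(H \right)} = H$ ($S{\left(H \right)} = 1 H = H$)
$S{\left(27 \right)} - 666 m{\left(-6 \right)} = 27 - -3996 = 27 + 3996 = 4023$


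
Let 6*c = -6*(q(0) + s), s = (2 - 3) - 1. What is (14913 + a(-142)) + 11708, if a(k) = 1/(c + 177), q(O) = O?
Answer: 4765160/179 ≈ 26621.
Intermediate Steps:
s = -2 (s = -1 - 1 = -2)
c = 2 (c = (-6*(0 - 2))/6 = (-6*(-2))/6 = (1/6)*12 = 2)
a(k) = 1/179 (a(k) = 1/(2 + 177) = 1/179)
(14913 + a(-142)) + 11708 = (14913 + 1/179) + 11708 = 2669428/179 + 11708 = 4765160/179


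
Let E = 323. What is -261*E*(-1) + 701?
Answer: 85004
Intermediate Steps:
-261*E*(-1) + 701 = -84303*(-1) + 701 = -261*(-323) + 701 = 84303 + 701 = 85004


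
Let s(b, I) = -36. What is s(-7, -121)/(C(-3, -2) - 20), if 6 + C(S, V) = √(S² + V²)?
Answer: 24/17 + 12*√13/221 ≈ 1.6075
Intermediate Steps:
C(S, V) = -6 + √(S² + V²)
s(-7, -121)/(C(-3, -2) - 20) = -36/((-6 + √((-3)² + (-2)²)) - 20) = -36/((-6 + √(9 + 4)) - 20) = -36/((-6 + √13) - 20) = -36/(-26 + √13)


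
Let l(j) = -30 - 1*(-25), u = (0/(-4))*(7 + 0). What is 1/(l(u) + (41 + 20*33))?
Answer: 1/696 ≈ 0.0014368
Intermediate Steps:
u = 0 (u = (0*(-1/4))*7 = 0*7 = 0)
l(j) = -5 (l(j) = -30 + 25 = -5)
1/(l(u) + (41 + 20*33)) = 1/(-5 + (41 + 20*33)) = 1/(-5 + (41 + 660)) = 1/(-5 + 701) = 1/696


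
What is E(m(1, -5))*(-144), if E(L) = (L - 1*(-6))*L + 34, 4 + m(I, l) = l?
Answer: -8784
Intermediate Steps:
m(I, l) = -4 + l
E(L) = 34 + L*(6 + L) (E(L) = (L + 6)*L + 34 = (6 + L)*L + 34 = L*(6 + L) + 34 = 34 + L*(6 + L))
E(m(1, -5))*(-144) = (34 + (-4 - 5)² + 6*(-4 - 5))*(-144) = (34 + (-9)² + 6*(-9))*(-144) = (34 + 81 - 54)*(-144) = 61*(-144) = -8784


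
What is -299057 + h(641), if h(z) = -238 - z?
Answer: -299936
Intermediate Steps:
-299057 + h(641) = -299057 + (-238 - 1*641) = -299057 + (-238 - 641) = -299057 - 879 = -299936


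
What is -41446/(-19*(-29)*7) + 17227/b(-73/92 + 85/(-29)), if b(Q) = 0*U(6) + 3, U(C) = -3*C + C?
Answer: 66320201/11571 ≈ 5731.6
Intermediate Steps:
U(C) = -2*C
b(Q) = 3 (b(Q) = 0*(-2*6) + 3 = 0*(-12) + 3 = 0 + 3 = 3)
-41446/(-19*(-29)*7) + 17227/b(-73/92 + 85/(-29)) = -41446/(-19*(-29)*7) + 17227/3 = -41446/(551*7) + 17227*(⅓) = -41446/3857 + 17227/3 = 66320201/11571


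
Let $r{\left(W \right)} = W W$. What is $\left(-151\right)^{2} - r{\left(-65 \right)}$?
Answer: $18576$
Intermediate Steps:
$r{\left(W \right)} = W^{2}$
$\left(-151\right)^{2} - r{\left(-65 \right)} = \left(-151\right)^{2} - \left(-65\right)^{2} = 22801 - 4225 = 18576$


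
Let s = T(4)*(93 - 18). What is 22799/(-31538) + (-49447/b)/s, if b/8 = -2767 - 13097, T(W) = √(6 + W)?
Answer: -22799/31538 + 49447*√10/95184000 ≈ -0.72126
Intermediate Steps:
b = -126912 (b = 8*(-2767 - 13097) = 8*(-15864) = -126912)
s = 75*√10 (s = √(6 + 4)*(93 - 18) = √10*75 = 75*√10 ≈ 237.17)
22799/(-31538) + (-49447/b)/s = 22799/(-31538) + (-49447/(-126912))/((75*√10)) = 22799*(-1/31538) + (-49447*(-1/126912))*(√10/750) = -22799/31538 + 49447*(√10/750)/126912 = -22799/31538 + 49447*√10/95184000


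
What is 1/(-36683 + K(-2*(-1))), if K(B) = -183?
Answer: -1/36866 ≈ -2.7125e-5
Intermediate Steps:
1/(-36683 + K(-2*(-1))) = 1/(-36683 - 183) = 1/(-36866) = -1/36866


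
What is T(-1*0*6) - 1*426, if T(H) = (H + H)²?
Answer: -426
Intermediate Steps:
T(H) = 4*H² (T(H) = (2*H)² = 4*H²)
T(-1*0*6) - 1*426 = 4*(-1*0*6)² - 1*426 = 4*(0*6)² - 426 = 4*0² - 426 = 4*0 - 426 = 0 - 426 = -426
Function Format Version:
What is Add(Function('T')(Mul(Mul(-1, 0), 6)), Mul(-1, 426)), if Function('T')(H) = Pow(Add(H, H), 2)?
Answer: -426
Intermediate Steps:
Function('T')(H) = Mul(4, Pow(H, 2)) (Function('T')(H) = Pow(Mul(2, H), 2) = Mul(4, Pow(H, 2)))
Add(Function('T')(Mul(Mul(-1, 0), 6)), Mul(-1, 426)) = Add(Mul(4, Pow(Mul(Mul(-1, 0), 6), 2)), Mul(-1, 426)) = Add(Mul(4, Pow(Mul(0, 6), 2)), -426) = Add(Mul(4, Pow(0, 2)), -426) = Add(Mul(4, 0), -426) = Add(0, -426) = -426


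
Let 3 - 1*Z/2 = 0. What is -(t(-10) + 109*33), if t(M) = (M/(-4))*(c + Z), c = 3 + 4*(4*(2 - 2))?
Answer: -7239/2 ≈ -3619.5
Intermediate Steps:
Z = 6 (Z = 6 - 2*0 = 6 + 0 = 6)
c = 3 (c = 3 + 4*(4*0) = 3 + 4*0 = 3 + 0 = 3)
t(M) = -9*M/4 (t(M) = (M/(-4))*(3 + 6) = (M*(-¼))*9 = -M/4*9 = -9*M/4)
-(t(-10) + 109*33) = -(-9/4*(-10) + 109*33) = -(45/2 + 3597) = -1*7239/2 = -7239/2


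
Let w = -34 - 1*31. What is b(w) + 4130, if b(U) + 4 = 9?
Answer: 4135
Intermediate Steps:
w = -65 (w = -34 - 31 = -65)
b(U) = 5 (b(U) = -4 + 9 = 5)
b(w) + 4130 = 5 + 4130 = 4135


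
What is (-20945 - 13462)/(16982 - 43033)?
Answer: 34407/26051 ≈ 1.3208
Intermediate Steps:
(-20945 - 13462)/(16982 - 43033) = -34407/(-26051) = -34407*(-1/26051) = 34407/26051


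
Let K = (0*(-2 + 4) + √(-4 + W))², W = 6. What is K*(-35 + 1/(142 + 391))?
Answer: -37308/533 ≈ -69.996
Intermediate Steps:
K = 2 (K = (0*(-2 + 4) + √(-4 + 6))² = (0*2 + √2)² = (0 + √2)² = (√2)² = 2)
K*(-35 + 1/(142 + 391)) = 2*(-35 + 1/(142 + 391)) = 2*(-35 + 1/533) = 2*(-18654/533) = -37308/533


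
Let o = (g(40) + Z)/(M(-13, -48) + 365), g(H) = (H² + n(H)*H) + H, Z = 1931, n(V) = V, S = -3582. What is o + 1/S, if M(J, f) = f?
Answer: 18522205/1135494 ≈ 16.312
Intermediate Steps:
g(H) = H + 2*H² (g(H) = (H² + H*H) + H = (H² + H²) + H = 2*H² + H = H + 2*H²)
o = 5171/317 (o = (40*(1 + 2*40) + 1931)/(-48 + 365) = (40*(1 + 80) + 1931)/317 = (40*81 + 1931)*(1/317) = (3240 + 1931)*(1/317) = 5171*(1/317) = 5171/317 ≈ 16.312)
o + 1/S = 5171/317 + 1/(-3582) = 5171/317 - 1/3582 = 18522205/1135494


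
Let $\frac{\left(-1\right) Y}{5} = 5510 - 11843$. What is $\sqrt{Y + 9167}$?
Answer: $8 \sqrt{638} \approx 202.07$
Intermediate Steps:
$Y = 31665$ ($Y = - 5 \left(5510 - 11843\right) = \left(-5\right) \left(-6333\right) = 31665$)
$\sqrt{Y + 9167} = \sqrt{31665 + 9167} = \sqrt{40832} = 8 \sqrt{638}$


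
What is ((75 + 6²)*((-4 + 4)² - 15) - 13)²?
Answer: 2815684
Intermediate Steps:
((75 + 6²)*((-4 + 4)² - 15) - 13)² = ((75 + 36)*(0² - 15) - 13)² = (111*(0 - 15) - 13)² = (111*(-15) - 13)² = (-1665 - 13)² = (-1678)² = 2815684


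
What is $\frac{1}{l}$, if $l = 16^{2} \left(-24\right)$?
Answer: $- \frac{1}{6144} \approx -0.00016276$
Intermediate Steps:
$l = -6144$ ($l = 256 \left(-24\right) = -6144$)
$\frac{1}{l} = \frac{1}{-6144} = - \frac{1}{6144}$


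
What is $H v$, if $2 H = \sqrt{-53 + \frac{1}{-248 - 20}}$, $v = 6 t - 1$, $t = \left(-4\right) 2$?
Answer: $- \frac{49 i \sqrt{951735}}{268} \approx - 178.37 i$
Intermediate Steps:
$t = -8$
$v = -49$ ($v = 6 \left(-8\right) - 1 = -48 - 1 = -49$)
$H = \frac{i \sqrt{951735}}{268}$ ($H = \frac{\sqrt{-53 + \frac{1}{-248 - 20}}}{2} = \frac{\sqrt{-53 + \frac{1}{-268}}}{2} = \frac{\sqrt{-53 - \frac{1}{268}}}{2} = \frac{\sqrt{- \frac{14205}{268}}}{2} = \frac{\frac{1}{134} i \sqrt{951735}}{2} = \frac{i \sqrt{951735}}{268} \approx 3.6402 i$)
$H v = \frac{i \sqrt{951735}}{268} \left(-49\right) = - \frac{49 i \sqrt{951735}}{268}$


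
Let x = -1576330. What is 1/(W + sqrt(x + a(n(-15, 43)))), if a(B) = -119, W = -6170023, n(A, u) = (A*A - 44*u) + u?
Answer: -6170023/38069185396978 - 3*I*sqrt(175161)/38069185396978 ≈ -1.6207e-7 - 3.2981e-11*I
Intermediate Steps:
n(A, u) = A**2 - 43*u (n(A, u) = (A**2 - 44*u) + u = A**2 - 43*u)
1/(W + sqrt(x + a(n(-15, 43)))) = 1/(-6170023 + sqrt(-1576330 - 119)) = 1/(-6170023 + sqrt(-1576449)) = 1/(-6170023 + 3*I*sqrt(175161))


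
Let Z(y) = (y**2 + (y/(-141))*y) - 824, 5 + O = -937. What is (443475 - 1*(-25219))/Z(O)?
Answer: 11014309/20685796 ≈ 0.53246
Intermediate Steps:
O = -942 (O = -5 - 937 = -942)
Z(y) = -824 + 140*y**2/141 (Z(y) = (y**2 + (y*(-1/141))*y) - 824 = (y**2 + (-y/141)*y) - 824 = (y**2 - y**2/141) - 824 = 140*y**2/141 - 824 = -824 + 140*y**2/141)
(443475 - 1*(-25219))/Z(O) = (443475 - 1*(-25219))/(-824 + (140/141)*(-942)**2) = (443475 + 25219)/(-824 + (140/141)*887364) = 468694/(-824 + 41410320/47) = 468694/(41371592/47) = 468694*(47/41371592) = 11014309/20685796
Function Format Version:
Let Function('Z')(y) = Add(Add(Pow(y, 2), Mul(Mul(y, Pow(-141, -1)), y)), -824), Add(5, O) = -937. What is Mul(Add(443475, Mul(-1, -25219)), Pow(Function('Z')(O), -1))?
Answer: Rational(11014309, 20685796) ≈ 0.53246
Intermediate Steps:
O = -942 (O = Add(-5, -937) = -942)
Function('Z')(y) = Add(-824, Mul(Rational(140, 141), Pow(y, 2))) (Function('Z')(y) = Add(Add(Pow(y, 2), Mul(Mul(y, Rational(-1, 141)), y)), -824) = Add(Add(Pow(y, 2), Mul(Mul(Rational(-1, 141), y), y)), -824) = Add(Add(Pow(y, 2), Mul(Rational(-1, 141), Pow(y, 2))), -824) = Add(Mul(Rational(140, 141), Pow(y, 2)), -824) = Add(-824, Mul(Rational(140, 141), Pow(y, 2))))
Mul(Add(443475, Mul(-1, -25219)), Pow(Function('Z')(O), -1)) = Mul(Add(443475, Mul(-1, -25219)), Pow(Add(-824, Mul(Rational(140, 141), Pow(-942, 2))), -1)) = Mul(Add(443475, 25219), Pow(Add(-824, Mul(Rational(140, 141), 887364)), -1)) = Mul(468694, Pow(Add(-824, Rational(41410320, 47)), -1)) = Mul(468694, Pow(Rational(41371592, 47), -1)) = Mul(468694, Rational(47, 41371592)) = Rational(11014309, 20685796)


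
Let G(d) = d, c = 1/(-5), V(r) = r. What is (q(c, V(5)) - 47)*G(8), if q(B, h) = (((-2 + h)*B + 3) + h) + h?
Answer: -1384/5 ≈ -276.80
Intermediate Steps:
c = -1/5 ≈ -0.20000
q(B, h) = 3 + 2*h + B*(-2 + h) (q(B, h) = ((B*(-2 + h) + 3) + h) + h = ((3 + B*(-2 + h)) + h) + h = (3 + h + B*(-2 + h)) + h = 3 + 2*h + B*(-2 + h))
(q(c, V(5)) - 47)*G(8) = ((3 - 2*(-1/5) + 2*5 - 1/5*5) - 47)*8 = ((3 + 2/5 + 10 - 1) - 47)*8 = (62/5 - 47)*8 = -173/5*8 = -1384/5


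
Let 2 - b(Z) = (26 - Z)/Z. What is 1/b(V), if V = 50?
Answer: 25/62 ≈ 0.40323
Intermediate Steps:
b(Z) = 2 - (26 - Z)/Z
1/b(V) = 1/(3 - 26/50) = 1/(3 - 26*1/50) = 1/(3 - 13/25) = 1/(62/25) = 25/62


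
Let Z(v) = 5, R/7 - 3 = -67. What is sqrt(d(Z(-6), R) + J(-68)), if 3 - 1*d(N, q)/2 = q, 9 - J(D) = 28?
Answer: sqrt(883) ≈ 29.715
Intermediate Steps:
R = -448 (R = 21 + 7*(-67) = 21 - 469 = -448)
J(D) = -19 (J(D) = 9 - 1*28 = 9 - 28 = -19)
d(N, q) = 6 - 2*q
sqrt(d(Z(-6), R) + J(-68)) = sqrt((6 - 2*(-448)) - 19) = sqrt((6 + 896) - 19) = sqrt(902 - 19) = sqrt(883)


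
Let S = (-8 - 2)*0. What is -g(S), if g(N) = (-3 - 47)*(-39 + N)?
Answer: -1950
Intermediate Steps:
S = 0 (S = -10*0 = 0)
g(N) = 1950 - 50*N (g(N) = -50*(-39 + N) = 1950 - 50*N)
-g(S) = -(1950 - 50*0) = -(1950 + 0) = -1*1950 = -1950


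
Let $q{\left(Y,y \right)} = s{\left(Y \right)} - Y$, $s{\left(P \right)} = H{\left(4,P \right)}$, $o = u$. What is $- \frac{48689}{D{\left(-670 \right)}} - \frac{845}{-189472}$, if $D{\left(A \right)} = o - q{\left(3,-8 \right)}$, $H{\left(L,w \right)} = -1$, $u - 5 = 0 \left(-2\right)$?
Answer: $- \frac{9225194603}{1705248} \approx -5409.9$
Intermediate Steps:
$u = 5$ ($u = 5 + 0 \left(-2\right) = 5 + 0 = 5$)
$o = 5$
$s{\left(P \right)} = -1$
$q{\left(Y,y \right)} = -1 - Y$
$D{\left(A \right)} = 9$ ($D{\left(A \right)} = 5 - \left(-1 - 3\right) = 5 - -4 = 5 + 4 = 9$)
$- \frac{48689}{D{\left(-670 \right)}} - \frac{845}{-189472} = - \frac{48689}{9} - \frac{845}{-189472} = \left(-48689\right) \frac{1}{9} - - \frac{845}{189472} = - \frac{48689}{9} + \frac{845}{189472} = - \frac{9225194603}{1705248}$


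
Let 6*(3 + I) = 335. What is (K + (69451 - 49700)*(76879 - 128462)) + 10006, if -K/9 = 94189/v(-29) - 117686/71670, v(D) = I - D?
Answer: -5975351749380796/5864995 ≈ -1.0188e+9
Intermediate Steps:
I = 317/6 (I = -3 + (⅙)*335 = -3 + 335/6 = 317/6 ≈ 52.833)
v(D) = 317/6 - D
K = -60668054931/5864995 (K = -9*(94189/(317/6 - 1*(-29)) - 117686/71670) = -9*(94189/(317/6 + 29) - 117686*1/71670) = -9*(94189/(491/6) - 58843/35835) = -9*(94189*(6/491) - 58843/35835) = -9*(565134/491 - 58843/35835) = -9*20222684977/17594985 = -60668054931/5864995 ≈ -10344.)
(K + (69451 - 49700)*(76879 - 128462)) + 10006 = (-60668054931/5864995 + (69451 - 49700)*(76879 - 128462)) + 10006 = (-60668054931/5864995 + 19751*(-51583)) + 10006 = (-60668054931/5864995 - 1018815833) + 10006 = -5975410434520766/5864995 + 10006 = -5975351749380796/5864995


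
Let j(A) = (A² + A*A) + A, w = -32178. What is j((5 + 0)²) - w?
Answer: 33453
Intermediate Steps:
j(A) = A + 2*A² (j(A) = (A² + A²) + A = 2*A² + A = A + 2*A²)
j((5 + 0)²) - w = (5 + 0)²*(1 + 2*(5 + 0)²) - 1*(-32178) = 5²*(1 + 2*5²) + 32178 = 25*(1 + 2*25) + 32178 = 25*(1 + 50) + 32178 = 25*51 + 32178 = 1275 + 32178 = 33453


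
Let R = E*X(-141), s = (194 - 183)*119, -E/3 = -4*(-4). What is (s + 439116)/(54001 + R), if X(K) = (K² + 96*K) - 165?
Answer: -440425/242639 ≈ -1.8151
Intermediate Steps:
E = -48 (E = -(-12)*(-4) = -3*16 = -48)
X(K) = -165 + K² + 96*K
s = 1309 (s = 11*119 = 1309)
R = -296640 (R = -48*(-165 + (-141)² + 96*(-141)) = -48*(-165 + 19881 - 13536) = -48*6180 = -296640)
(s + 439116)/(54001 + R) = (1309 + 439116)/(54001 - 296640) = 440425/(-242639) = 440425*(-1/242639) = -440425/242639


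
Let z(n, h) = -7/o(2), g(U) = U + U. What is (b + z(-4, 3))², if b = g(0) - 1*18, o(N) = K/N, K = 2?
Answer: 625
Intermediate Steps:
g(U) = 2*U
o(N) = 2/N
z(n, h) = -7 (z(n, h) = -7/1 = -7*1 = -7)
b = -18 (b = 2*0 - 1*18 = 0 - 18 = -18)
(b + z(-4, 3))² = (-18 - 7)² = (-25)² = 625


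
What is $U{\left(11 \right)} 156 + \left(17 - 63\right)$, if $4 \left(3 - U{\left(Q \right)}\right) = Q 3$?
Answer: $-865$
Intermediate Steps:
$U{\left(Q \right)} = 3 - \frac{3 Q}{4}$ ($U{\left(Q \right)} = 3 - \frac{Q 3}{4} = 3 - \frac{3 Q}{4}$)
$U{\left(11 \right)} 156 + \left(17 - 63\right) = \left(3 - \frac{33}{4}\right) 156 + \left(17 - 63\right) = \left(- \frac{21}{4}\right) 156 - 46 = -819 - 46 = -865$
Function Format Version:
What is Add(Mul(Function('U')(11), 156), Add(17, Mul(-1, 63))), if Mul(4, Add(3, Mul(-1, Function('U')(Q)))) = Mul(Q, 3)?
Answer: -865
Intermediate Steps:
Function('U')(Q) = Add(3, Mul(Rational(-3, 4), Q)) (Function('U')(Q) = Add(3, Mul(Rational(-1, 4), Mul(Q, 3))) = Add(3, Mul(Rational(-1, 4), Mul(3, Q))) = Add(3, Mul(Rational(-3, 4), Q)))
Add(Mul(Function('U')(11), 156), Add(17, Mul(-1, 63))) = Add(Mul(Add(3, Mul(Rational(-3, 4), 11)), 156), Add(17, Mul(-1, 63))) = Add(Mul(Add(3, Rational(-33, 4)), 156), Add(17, -63)) = Add(Mul(Rational(-21, 4), 156), -46) = Add(-819, -46) = -865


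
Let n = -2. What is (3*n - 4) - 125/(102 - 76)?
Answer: -385/26 ≈ -14.808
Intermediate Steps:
(3*n - 4) - 125/(102 - 76) = (3*(-2) - 4) - 125/(102 - 76) = (-6 - 4) - 125/26 = -10 + (1/26)*(-125) = -10 - 125/26 = -385/26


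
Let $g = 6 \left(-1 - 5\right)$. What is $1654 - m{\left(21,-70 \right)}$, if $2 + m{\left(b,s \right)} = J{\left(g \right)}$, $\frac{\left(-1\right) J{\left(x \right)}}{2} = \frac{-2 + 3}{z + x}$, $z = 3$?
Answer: $\frac{54646}{33} \approx 1655.9$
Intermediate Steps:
$g = -36$ ($g = 6 \left(-6\right) = -36$)
$J{\left(x \right)} = - \frac{2}{3 + x}$ ($J{\left(x \right)} = - 2 \frac{-2 + 3}{3 + x} = - 2 \cdot 1 \frac{1}{3 + x} = - \frac{2}{3 + x}$)
$m{\left(b,s \right)} = - \frac{64}{33}$ ($m{\left(b,s \right)} = -2 - \frac{2}{3 - 36} = -2 - \frac{2}{-33} = -2 - - \frac{2}{33} = -2 + \frac{2}{33} = - \frac{64}{33}$)
$1654 - m{\left(21,-70 \right)} = 1654 - - \frac{64}{33} = 1654 + \frac{64}{33} = \frac{54646}{33}$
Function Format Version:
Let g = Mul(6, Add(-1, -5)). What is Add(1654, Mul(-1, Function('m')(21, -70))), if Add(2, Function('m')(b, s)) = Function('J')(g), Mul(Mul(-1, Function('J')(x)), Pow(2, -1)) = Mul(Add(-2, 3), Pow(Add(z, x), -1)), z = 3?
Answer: Rational(54646, 33) ≈ 1655.9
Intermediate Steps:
g = -36 (g = Mul(6, -6) = -36)
Function('J')(x) = Mul(-2, Pow(Add(3, x), -1)) (Function('J')(x) = Mul(-2, Mul(Add(-2, 3), Pow(Add(3, x), -1))) = Mul(-2, Mul(1, Pow(Add(3, x), -1))) = Mul(-2, Pow(Add(3, x), -1)))
Function('m')(b, s) = Rational(-64, 33) (Function('m')(b, s) = Add(-2, Mul(-2, Pow(Add(3, -36), -1))) = Add(-2, Mul(-2, Pow(-33, -1))) = Add(-2, Mul(-2, Rational(-1, 33))) = Add(-2, Rational(2, 33)) = Rational(-64, 33))
Add(1654, Mul(-1, Function('m')(21, -70))) = Add(1654, Mul(-1, Rational(-64, 33))) = Add(1654, Rational(64, 33)) = Rational(54646, 33)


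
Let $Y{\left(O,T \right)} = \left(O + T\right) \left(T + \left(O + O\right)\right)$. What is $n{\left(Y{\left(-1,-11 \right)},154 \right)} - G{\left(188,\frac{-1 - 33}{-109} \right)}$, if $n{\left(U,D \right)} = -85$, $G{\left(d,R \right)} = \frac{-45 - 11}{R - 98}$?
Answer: $- \frac{113898}{1331} \approx -85.573$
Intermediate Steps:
$G{\left(d,R \right)} = - \frac{56}{-98 + R}$
$Y{\left(O,T \right)} = \left(O + T\right) \left(T + 2 O\right)$
$n{\left(Y{\left(-1,-11 \right)},154 \right)} - G{\left(188,\frac{-1 - 33}{-109} \right)} = -85 - - \frac{56}{-98 + \frac{-1 - 33}{-109}} = -85 - - \frac{56}{-98 - - \frac{34}{109}} = -85 - - \frac{56}{-98 + \frac{34}{109}} = -85 - - \frac{56}{- \frac{10648}{109}} = -85 - \left(-56\right) \left(- \frac{109}{10648}\right) = -85 - \frac{763}{1331} = - \frac{113898}{1331}$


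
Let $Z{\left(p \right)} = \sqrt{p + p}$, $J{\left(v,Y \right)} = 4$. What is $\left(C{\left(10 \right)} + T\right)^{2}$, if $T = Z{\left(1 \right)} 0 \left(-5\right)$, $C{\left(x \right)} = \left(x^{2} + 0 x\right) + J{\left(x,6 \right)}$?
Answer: $10816$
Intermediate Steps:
$Z{\left(p \right)} = \sqrt{2} \sqrt{p}$ ($Z{\left(p \right)} = \sqrt{2 p} = \sqrt{2} \sqrt{p}$)
$C{\left(x \right)} = 4 + x^{2}$ ($C{\left(x \right)} = \left(x^{2} + 0 x\right) + 4 = \left(x^{2} + 0\right) + 4 = x^{2} + 4 = 4 + x^{2}$)
$T = 0$ ($T = \sqrt{2} \sqrt{1} \cdot 0 \left(-5\right) = \sqrt{2} \cdot 1 \cdot 0 \left(-5\right) = \sqrt{2} \cdot 0 \left(-5\right) = 0 \left(-5\right) = 0$)
$\left(C{\left(10 \right)} + T\right)^{2} = \left(\left(4 + 10^{2}\right) + 0\right)^{2} = \left(\left(4 + 100\right) + 0\right)^{2} = \left(104 + 0\right)^{2} = 104^{2} = 10816$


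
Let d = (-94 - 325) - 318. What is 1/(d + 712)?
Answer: -1/25 ≈ -0.040000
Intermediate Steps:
d = -737 (d = -419 - 318 = -737)
1/(d + 712) = 1/(-737 + 712) = 1/(-25) = -1/25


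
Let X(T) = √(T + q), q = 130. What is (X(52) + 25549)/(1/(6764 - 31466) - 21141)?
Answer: -631111398/522224983 - 24702*√182/522224983 ≈ -1.2091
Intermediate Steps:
X(T) = √(130 + T) (X(T) = √(T + 130) = √(130 + T))
(X(52) + 25549)/(1/(6764 - 31466) - 21141) = (√(130 + 52) + 25549)/(1/(6764 - 31466) - 21141) = (√182 + 25549)/(1/(-24702) - 21141) = (25549 + √182)/(-1/24702 - 21141) = (25549 + √182)/(-522224983/24702) = (25549 + √182)*(-24702/522224983) = -631111398/522224983 - 24702*√182/522224983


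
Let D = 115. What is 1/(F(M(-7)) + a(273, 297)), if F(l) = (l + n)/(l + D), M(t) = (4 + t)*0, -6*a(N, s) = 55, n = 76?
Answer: -690/5869 ≈ -0.11757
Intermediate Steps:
a(N, s) = -55/6 (a(N, s) = -⅙*55 = -55/6)
M(t) = 0
F(l) = (76 + l)/(115 + l) (F(l) = (l + 76)/(l + 115) = (76 + l)/(115 + l))
1/(F(M(-7)) + a(273, 297)) = 1/((76 + 0)/(115 + 0) - 55/6) = 1/(76/115 - 55/6) = 1/(-5869/690) = -690/5869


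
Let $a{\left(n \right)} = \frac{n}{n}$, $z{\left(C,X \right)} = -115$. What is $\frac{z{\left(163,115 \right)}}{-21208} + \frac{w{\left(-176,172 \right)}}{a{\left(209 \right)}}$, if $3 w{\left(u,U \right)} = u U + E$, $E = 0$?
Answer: $- \frac{642008231}{63624} \approx -10091.0$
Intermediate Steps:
$w{\left(u,U \right)} = \frac{U u}{3}$ ($w{\left(u,U \right)} = \frac{u U + 0}{3} = \frac{U u + 0}{3} = \frac{U u}{3}$)
$a{\left(n \right)} = 1$
$\frac{z{\left(163,115 \right)}}{-21208} + \frac{w{\left(-176,172 \right)}}{a{\left(209 \right)}} = - \frac{115}{-21208} + \frac{\frac{1}{3} \cdot 172 \left(-176\right)}{1} = \left(-115\right) \left(- \frac{1}{21208}\right) - \frac{30272}{3} = \frac{115}{21208} - \frac{30272}{3} = - \frac{642008231}{63624}$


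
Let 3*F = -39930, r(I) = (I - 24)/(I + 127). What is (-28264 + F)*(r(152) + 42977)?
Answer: -166167273038/93 ≈ -1.7867e+9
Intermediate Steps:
r(I) = (-24 + I)/(127 + I)
F = -13310 (F = (⅓)*(-39930) = -13310)
(-28264 + F)*(r(152) + 42977) = (-28264 - 13310)*((-24 + 152)/(127 + 152) + 42977) = -41574*(128/279 + 42977) = -41574*11990711/279 = -166167273038/93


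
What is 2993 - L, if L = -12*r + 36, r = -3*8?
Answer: 2669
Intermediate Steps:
r = -24
L = 324 (L = -12*(-24) + 36 = 288 + 36 = 324)
2993 - L = 2993 - 1*324 = 2993 - 324 = 2669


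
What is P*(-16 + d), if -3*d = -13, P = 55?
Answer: -1925/3 ≈ -641.67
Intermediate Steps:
d = 13/3 (d = -⅓*(-13) = 13/3 ≈ 4.3333)
P*(-16 + d) = 55*(-16 + 13/3) = 55*(-35/3) = -1925/3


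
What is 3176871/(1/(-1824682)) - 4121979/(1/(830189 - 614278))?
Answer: -6686759937891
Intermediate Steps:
3176871/(1/(-1824682)) - 4121979/(1/(830189 - 614278)) = 3176871/(-1/1824682) - 4121979/(1/215911) = 3176871*(-1824682) - 4121979/1/215911 = -5796779330022 - 4121979*215911 = -5796779330022 - 889980607869 = -6686759937891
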